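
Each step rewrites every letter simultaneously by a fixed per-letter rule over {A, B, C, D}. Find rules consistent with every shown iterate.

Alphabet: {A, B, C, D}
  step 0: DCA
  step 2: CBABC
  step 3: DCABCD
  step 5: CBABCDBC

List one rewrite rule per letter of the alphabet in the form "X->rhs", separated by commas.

  step 2 ⇒ step 3: CBABC ⇒ D·C·AB·C·D
    A ↦ AB
    B ↦ C
    C ↦ D
    D ↦ B  (constrained at step 0)

A->AB, B->C, C->D, D->B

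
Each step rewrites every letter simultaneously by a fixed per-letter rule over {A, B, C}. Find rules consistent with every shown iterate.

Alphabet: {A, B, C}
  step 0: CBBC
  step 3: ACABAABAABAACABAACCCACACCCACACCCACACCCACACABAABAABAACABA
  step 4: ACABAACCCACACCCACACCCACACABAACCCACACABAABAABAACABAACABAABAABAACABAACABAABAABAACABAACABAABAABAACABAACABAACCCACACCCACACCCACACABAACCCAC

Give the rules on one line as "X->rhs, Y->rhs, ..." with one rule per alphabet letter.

A->AC, B->CC, C->ABA

  step 3 ⇒ step 4: ACABAABAABAACABAACCCACACCCACACCCACACCCACACABAABAABAACABA ⇒ AC·ABA·AC·CC·AC·AC·CC·AC·AC·CC·AC·AC·ABA·AC·CC·AC·AC·ABA·ABA·ABA·AC·ABA·AC·ABA·ABA·ABA·AC·ABA·AC·ABA·ABA·ABA·AC·ABA·AC·ABA·ABA·ABA·AC·ABA·AC·ABA·AC·CC·AC·AC·CC·AC·AC·CC·AC·AC·ABA·AC·CC·AC
    A ↦ AC
    B ↦ CC
    C ↦ ABA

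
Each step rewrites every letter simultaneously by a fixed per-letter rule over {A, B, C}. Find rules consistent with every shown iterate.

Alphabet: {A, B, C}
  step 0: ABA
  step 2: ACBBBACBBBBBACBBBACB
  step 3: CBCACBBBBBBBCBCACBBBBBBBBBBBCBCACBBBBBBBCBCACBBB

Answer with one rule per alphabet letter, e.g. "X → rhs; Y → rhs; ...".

  step 2 ⇒ step 3: ACBBBACBBBBBACBBBACB ⇒ CBC·ACB·BB·BB·BB·CBC·ACB·BB·BB·BB·BB·BB·CBC·ACB·BB·BB·BB·CBC·ACB·BB
    A ↦ CBC
    B ↦ BB
    C ↦ ACB

A->CBC, B->BB, C->ACB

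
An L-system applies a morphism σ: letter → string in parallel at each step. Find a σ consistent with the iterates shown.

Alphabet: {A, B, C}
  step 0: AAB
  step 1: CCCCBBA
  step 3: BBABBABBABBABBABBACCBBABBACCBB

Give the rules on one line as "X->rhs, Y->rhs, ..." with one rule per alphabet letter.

A->CC, B->BBA, C->B

  step 0 ⇒ step 1: AAB ⇒ CC·CC·BBA
    A ↦ CC
    B ↦ BBA
    C ↦ B  (constrained at step 1)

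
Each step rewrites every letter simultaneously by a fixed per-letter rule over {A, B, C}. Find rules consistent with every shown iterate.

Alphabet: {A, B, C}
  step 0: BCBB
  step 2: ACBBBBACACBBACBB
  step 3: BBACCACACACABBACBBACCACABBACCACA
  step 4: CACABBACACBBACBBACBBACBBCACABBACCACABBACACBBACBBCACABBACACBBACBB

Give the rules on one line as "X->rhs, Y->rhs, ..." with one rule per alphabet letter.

  step 3 ⇒ step 4: BBACCACACACABBACBBACCACABBACCACA ⇒ CA·CA·BB·AC·AC·BB·AC·BB·AC·BB·AC·BB·CA·CA·BB·AC·CA·CA·BB·AC·AC·BB·AC·BB·CA·CA·BB·AC·AC·BB·AC·BB
    A ↦ BB
    B ↦ CA
    C ↦ AC

A->BB, B->CA, C->AC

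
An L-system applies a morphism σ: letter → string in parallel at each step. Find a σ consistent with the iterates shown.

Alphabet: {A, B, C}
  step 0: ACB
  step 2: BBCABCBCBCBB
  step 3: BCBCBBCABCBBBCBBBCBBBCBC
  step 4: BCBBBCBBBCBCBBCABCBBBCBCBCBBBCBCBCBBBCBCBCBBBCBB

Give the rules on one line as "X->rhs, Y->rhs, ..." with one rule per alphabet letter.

  step 3 ⇒ step 4: BCBCBBCABCBBBCBBBCBBBCBC ⇒ BC·BB·BC·BB·BC·BC·BB·CA·BC·BB·BC·BC·BC·BB·BC·BC·BC·BB·BC·BC·BC·BB·BC·BB
    A ↦ CA
    B ↦ BC
    C ↦ BB

A->CA, B->BC, C->BB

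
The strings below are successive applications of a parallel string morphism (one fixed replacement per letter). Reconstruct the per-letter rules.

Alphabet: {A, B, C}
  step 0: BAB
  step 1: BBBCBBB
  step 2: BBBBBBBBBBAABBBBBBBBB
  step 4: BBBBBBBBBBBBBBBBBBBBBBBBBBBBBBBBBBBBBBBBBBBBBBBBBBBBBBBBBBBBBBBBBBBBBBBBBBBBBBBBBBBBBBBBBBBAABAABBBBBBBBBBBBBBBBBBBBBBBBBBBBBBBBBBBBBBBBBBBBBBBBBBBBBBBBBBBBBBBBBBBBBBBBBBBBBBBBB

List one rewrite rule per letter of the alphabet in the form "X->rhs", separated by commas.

  step 1 ⇒ step 2: BBBCBBB ⇒ BBB·BBB·BBB·BAA·BBB·BBB·BBB
    B ↦ BBB
    C ↦ BAA
  step 0 ⇒ step 1: BAB ⇒ BBB·C·BBB
    A ↦ C

A->C, B->BBB, C->BAA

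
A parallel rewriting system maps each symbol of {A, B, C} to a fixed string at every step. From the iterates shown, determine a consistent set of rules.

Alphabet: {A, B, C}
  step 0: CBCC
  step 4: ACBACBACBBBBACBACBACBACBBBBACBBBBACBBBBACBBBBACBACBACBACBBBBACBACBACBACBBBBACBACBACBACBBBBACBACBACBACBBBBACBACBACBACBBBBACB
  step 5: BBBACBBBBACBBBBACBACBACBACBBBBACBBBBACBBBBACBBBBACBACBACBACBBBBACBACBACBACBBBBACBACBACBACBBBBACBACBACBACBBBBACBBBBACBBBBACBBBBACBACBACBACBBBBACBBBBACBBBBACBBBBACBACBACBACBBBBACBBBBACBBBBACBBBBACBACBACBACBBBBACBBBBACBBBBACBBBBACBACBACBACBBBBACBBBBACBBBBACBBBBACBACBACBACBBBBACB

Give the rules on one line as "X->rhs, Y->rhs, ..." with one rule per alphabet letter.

  step 4 ⇒ step 5: ACBACBACBBBBACBACBACBACBBBBACBBBBACBBBBACBBBBACBACBACBACBBBBACBACBACBACBBBBACBACBACBACBBBBACBACBACBACBBBBACBACBACBACBBBBACB ⇒ B·BB·ACB·B·BB·ACB·B·BB·ACB·ACB·ACB·ACB·B·BB·ACB·B·BB·ACB·B·BB·ACB·B·BB·ACB·ACB·ACB·ACB·B·BB·ACB·ACB·ACB·ACB·B·BB·ACB·ACB·ACB·ACB·B·BB·ACB·ACB·ACB·ACB·B·BB·ACB·B·BB·ACB·B·BB·ACB·B·BB·ACB·ACB·ACB·ACB·B·BB·ACB·B·BB·ACB·B·BB·ACB·B·BB·ACB·ACB·ACB·ACB·B·BB·ACB·B·BB·ACB·B·BB·ACB·B·BB·ACB·ACB·ACB·ACB·B·BB·ACB·B·BB·ACB·B·BB·ACB·B·BB·ACB·ACB·ACB·ACB·B·BB·ACB·B·BB·ACB·B·BB·ACB·B·BB·ACB·ACB·ACB·ACB·B·BB·ACB
    A ↦ B
    B ↦ ACB
    C ↦ BB

A->B, B->ACB, C->BB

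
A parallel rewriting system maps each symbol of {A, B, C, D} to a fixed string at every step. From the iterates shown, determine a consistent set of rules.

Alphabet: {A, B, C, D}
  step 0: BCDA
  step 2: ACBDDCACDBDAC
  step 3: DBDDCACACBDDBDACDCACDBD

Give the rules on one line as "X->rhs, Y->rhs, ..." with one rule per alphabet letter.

  step 2 ⇒ step 3: ACBDDCACDBDAC ⇒ D·BD·DC·AC·AC·BD·D·BD·AC·DC·AC·D·BD
    A ↦ D
    B ↦ DC
    C ↦ BD
    D ↦ AC

A->D, B->DC, C->BD, D->AC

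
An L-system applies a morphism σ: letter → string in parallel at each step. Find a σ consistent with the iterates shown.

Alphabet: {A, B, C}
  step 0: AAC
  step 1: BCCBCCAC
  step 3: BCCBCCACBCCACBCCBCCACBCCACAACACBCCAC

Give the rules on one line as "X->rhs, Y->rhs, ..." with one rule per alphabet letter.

A->BCC, B->A, C->AC

  step 0 ⇒ step 1: AAC ⇒ BCC·BCC·AC
    A ↦ BCC
    C ↦ AC
    B ↦ A  (constrained at step 1)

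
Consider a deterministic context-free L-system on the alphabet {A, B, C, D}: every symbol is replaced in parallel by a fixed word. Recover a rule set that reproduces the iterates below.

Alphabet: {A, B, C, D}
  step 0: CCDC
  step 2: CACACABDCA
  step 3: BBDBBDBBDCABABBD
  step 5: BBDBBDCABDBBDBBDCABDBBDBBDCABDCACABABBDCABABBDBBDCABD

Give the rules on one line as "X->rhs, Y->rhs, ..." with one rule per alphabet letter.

A->BD, B->CA, C->B, D->BA

  step 2 ⇒ step 3: CACACABDCA ⇒ B·BD·B·BD·B·BD·CA·BA·B·BD
    A ↦ BD
    B ↦ CA
    C ↦ B
    D ↦ BA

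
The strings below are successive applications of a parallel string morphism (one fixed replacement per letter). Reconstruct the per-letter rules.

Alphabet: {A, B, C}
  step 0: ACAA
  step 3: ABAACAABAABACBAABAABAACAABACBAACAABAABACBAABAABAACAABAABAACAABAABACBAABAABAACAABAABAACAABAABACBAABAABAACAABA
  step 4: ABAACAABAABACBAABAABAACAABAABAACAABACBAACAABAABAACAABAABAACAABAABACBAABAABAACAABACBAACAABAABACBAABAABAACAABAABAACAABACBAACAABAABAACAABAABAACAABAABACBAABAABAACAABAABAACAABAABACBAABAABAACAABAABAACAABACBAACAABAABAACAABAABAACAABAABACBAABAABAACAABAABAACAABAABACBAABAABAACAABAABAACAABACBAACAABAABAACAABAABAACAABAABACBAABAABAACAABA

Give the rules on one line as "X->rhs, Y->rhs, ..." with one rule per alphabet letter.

A->ABA, B->ACA, C->CBA

  step 3 ⇒ step 4: ABAACAABAABACBAABAABAACAABACBAACAABAABACBAABAABAACAABAABAACAABAABACBAABAABAACAABAABAACAABAABACBAABAABAACAABA ⇒ ABA·ACA·ABA·ABA·CBA·ABA·ABA·ACA·ABA·ABA·ACA·ABA·CBA·ACA·ABA·ABA·ACA·ABA·ABA·ACA·ABA·ABA·CBA·ABA·ABA·ACA·ABA·CBA·ACA·ABA·ABA·CBA·ABA·ABA·ACA·ABA·ABA·ACA·ABA·CBA·ACA·ABA·ABA·ACA·ABA·ABA·ACA·ABA·ABA·CBA·ABA·ABA·ACA·ABA·ABA·ACA·ABA·ABA·CBA·ABA·ABA·ACA·ABA·ABA·ACA·ABA·CBA·ACA·ABA·ABA·ACA·ABA·ABA·ACA·ABA·ABA·CBA·ABA·ABA·ACA·ABA·ABA·ACA·ABA·ABA·CBA·ABA·ABA·ACA·ABA·ABA·ACA·ABA·CBA·ACA·ABA·ABA·ACA·ABA·ABA·ACA·ABA·ABA·CBA·ABA·ABA·ACA·ABA
    A ↦ ABA
    B ↦ ACA
    C ↦ CBA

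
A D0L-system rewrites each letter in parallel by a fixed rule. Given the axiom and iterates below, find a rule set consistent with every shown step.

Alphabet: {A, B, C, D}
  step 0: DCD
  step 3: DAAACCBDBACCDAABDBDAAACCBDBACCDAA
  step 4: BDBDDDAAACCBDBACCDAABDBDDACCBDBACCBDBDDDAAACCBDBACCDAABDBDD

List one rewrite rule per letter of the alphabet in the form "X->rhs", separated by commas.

A->D, B->ACC, C->A, D->BDB

  step 3 ⇒ step 4: DAAACCBDBACCDAABDBDAAACCBDBACCDAA ⇒ BDB·D·D·D·A·A·ACC·BDB·ACC·D·A·A·BDB·D·D·ACC·BDB·ACC·BDB·D·D·D·A·A·ACC·BDB·ACC·D·A·A·BDB·D·D
    A ↦ D
    B ↦ ACC
    C ↦ A
    D ↦ BDB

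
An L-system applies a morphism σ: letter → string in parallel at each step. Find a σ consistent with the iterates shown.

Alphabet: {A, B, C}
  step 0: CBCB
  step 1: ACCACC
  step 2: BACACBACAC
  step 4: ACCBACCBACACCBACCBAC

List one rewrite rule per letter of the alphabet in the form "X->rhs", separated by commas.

A->B, B->C, C->AC

  step 1 ⇒ step 2: ACCACC ⇒ B·AC·AC·B·AC·AC
    A ↦ B
    C ↦ AC
  step 0 ⇒ step 1: CBCB ⇒ AC·C·AC·C
    B ↦ C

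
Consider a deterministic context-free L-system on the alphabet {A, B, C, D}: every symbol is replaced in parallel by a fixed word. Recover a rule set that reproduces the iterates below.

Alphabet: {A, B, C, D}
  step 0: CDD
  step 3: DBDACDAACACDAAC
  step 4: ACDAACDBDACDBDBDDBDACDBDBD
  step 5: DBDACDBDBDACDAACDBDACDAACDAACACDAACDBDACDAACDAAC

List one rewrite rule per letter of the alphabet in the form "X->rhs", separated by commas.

  step 4 ⇒ step 5: ACDAACDBDACDBDBDDBDACDBDBD ⇒ DB·D·AC·DB·DB·D·AC·DA·AC·DB·D·AC·DA·AC·DA·AC·AC·DA·AC·DB·D·AC·DA·AC·DA·AC
    A ↦ DB
    B ↦ DA
    C ↦ D
    D ↦ AC

A->DB, B->DA, C->D, D->AC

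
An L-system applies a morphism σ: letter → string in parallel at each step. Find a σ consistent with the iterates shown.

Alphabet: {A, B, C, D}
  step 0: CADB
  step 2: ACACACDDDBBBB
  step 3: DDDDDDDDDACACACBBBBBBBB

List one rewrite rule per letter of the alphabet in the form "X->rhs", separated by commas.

A->DD, B->BB, C->D, D->AC

  step 2 ⇒ step 3: ACACACDDDBBBB ⇒ DD·D·DD·D·DD·D·AC·AC·AC·BB·BB·BB·BB
    A ↦ DD
    B ↦ BB
    C ↦ D
    D ↦ AC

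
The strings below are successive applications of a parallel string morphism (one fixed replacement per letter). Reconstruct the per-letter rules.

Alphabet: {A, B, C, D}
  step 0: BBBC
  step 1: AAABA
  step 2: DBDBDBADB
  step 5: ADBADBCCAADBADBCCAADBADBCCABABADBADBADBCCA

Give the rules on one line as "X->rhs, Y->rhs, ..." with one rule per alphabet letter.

  step 1 ⇒ step 2: AAABA ⇒ DB·DB·DB·A·DB
    A ↦ DB
    B ↦ A
  step 0 ⇒ step 1: BBBC ⇒ A·A·A·BA
    C ↦ BA
    D ↦ CC  (constrained at step 2)

A->DB, B->A, C->BA, D->CC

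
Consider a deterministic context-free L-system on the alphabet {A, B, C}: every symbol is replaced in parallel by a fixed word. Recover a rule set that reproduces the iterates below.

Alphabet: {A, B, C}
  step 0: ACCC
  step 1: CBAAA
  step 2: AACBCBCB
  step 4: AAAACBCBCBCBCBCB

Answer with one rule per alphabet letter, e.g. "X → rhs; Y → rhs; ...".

  step 1 ⇒ step 2: CBAAA ⇒ A·A·CB·CB·CB
    A ↦ CB
    B ↦ A
    C ↦ A

A->CB, B->A, C->A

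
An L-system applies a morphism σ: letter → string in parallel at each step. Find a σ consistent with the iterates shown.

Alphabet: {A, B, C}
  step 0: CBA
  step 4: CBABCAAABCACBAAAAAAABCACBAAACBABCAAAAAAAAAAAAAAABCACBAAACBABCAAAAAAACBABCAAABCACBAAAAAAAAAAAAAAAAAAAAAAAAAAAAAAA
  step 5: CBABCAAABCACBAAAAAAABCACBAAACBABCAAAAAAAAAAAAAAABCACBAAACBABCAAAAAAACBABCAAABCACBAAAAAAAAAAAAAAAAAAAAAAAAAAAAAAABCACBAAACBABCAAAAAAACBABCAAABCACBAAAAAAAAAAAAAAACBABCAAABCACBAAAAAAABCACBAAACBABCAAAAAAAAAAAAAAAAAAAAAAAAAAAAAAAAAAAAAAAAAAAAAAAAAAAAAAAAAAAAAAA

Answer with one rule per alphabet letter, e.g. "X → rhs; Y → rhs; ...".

  step 4 ⇒ step 5: CBABCAAABCACBAAAAAAABCACBAAACBABCAAAAAAAAAAAAAAABCACBAAACBABCAAAAAAACBABCAAABCACBAAAAAAAAAAAAAAAAAAAAAAAAAAAAAAA ⇒ CBA·BCA·AA·BCA·CBA·AA·AA·AA·BCA·CBA·AA·CBA·BCA·AA·AA·AA·AA·AA·AA·AA·BCA·CBA·AA·CBA·BCA·AA·AA·AA·CBA·BCA·AA·BCA·CBA·AA·AA·AA·AA·AA·AA·AA·AA·AA·AA·AA·AA·AA·AA·AA·BCA·CBA·AA·CBA·BCA·AA·AA·AA·CBA·BCA·AA·BCA·CBA·AA·AA·AA·AA·AA·AA·AA·CBA·BCA·AA·BCA·CBA·AA·AA·AA·BCA·CBA·AA·CBA·BCA·AA·AA·AA·AA·AA·AA·AA·AA·AA·AA·AA·AA·AA·AA·AA·AA·AA·AA·AA·AA·AA·AA·AA·AA·AA·AA·AA·AA·AA·AA·AA
    A ↦ AA
    B ↦ BCA
    C ↦ CBA

A->AA, B->BCA, C->CBA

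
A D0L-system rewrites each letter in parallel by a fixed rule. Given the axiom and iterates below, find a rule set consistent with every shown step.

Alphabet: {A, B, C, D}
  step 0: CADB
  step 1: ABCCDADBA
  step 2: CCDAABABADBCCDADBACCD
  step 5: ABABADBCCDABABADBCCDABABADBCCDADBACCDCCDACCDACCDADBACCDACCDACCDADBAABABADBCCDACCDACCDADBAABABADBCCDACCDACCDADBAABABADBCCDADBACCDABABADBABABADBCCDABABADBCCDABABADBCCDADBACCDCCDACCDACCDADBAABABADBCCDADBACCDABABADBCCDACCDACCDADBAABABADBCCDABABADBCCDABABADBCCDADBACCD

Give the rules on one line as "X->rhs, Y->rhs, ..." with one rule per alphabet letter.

  step 1 ⇒ step 2: ABCCDADBA ⇒ CCD·A·AB·AB·ADB·CCD·ADB·A·CCD
    A ↦ CCD
    B ↦ A
    C ↦ AB
    D ↦ ADB

A->CCD, B->A, C->AB, D->ADB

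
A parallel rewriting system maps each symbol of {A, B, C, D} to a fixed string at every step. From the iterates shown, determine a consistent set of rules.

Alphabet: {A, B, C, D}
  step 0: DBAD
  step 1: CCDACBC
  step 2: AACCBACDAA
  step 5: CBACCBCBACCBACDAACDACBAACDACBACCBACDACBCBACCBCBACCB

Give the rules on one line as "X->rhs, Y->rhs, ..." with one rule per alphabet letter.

  step 1 ⇒ step 2: CCDACBC ⇒ A·A·C·CB·A·CDA·A
    A ↦ CB
    B ↦ CDA
    C ↦ A
    D ↦ C

A->CB, B->CDA, C->A, D->C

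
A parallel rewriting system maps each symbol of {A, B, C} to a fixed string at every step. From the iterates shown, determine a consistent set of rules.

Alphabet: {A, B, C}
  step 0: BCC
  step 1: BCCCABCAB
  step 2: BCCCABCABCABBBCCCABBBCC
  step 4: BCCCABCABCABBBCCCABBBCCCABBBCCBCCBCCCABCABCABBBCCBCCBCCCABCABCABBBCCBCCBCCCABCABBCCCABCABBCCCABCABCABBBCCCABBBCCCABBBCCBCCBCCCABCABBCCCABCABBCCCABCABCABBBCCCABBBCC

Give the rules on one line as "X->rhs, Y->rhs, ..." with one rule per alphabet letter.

  step 1 ⇒ step 2: BCCCABCAB ⇒ BCC·CAB·CAB·CAB·B·BCC·CAB·B·BCC
    A ↦ B
    B ↦ BCC
    C ↦ CAB

A->B, B->BCC, C->CAB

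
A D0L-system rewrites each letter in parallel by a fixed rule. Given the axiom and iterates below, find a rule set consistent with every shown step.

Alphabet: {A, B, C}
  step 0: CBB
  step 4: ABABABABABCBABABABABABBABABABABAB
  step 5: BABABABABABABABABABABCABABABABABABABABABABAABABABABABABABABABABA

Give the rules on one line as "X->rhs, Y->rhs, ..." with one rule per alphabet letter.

  step 4 ⇒ step 5: ABABABABABCBABABABABABBABABABABAB ⇒ BAB·A·BAB·A·BAB·A·BAB·A·BAB·A·BC·A·BAB·A·BAB·A·BAB·A·BAB·A·BAB·A·A·BAB·A·BAB·A·BAB·A·BAB·A·BAB·A
    A ↦ BAB
    B ↦ A
    C ↦ BC

A->BAB, B->A, C->BC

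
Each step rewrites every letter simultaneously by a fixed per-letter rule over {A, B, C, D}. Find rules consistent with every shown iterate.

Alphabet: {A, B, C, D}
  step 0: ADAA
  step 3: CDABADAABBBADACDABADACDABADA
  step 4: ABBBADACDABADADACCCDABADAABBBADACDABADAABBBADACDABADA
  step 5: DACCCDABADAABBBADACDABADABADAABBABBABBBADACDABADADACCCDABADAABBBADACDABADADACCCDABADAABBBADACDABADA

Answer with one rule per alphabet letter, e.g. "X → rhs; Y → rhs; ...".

A->DA, B->C, C->ABB, D->BA

  step 4 ⇒ step 5: ABBBADACDABADADACCCDABADAABBBADACDABADAABBBADACDABADA ⇒ DA·C·C·C·DA·BA·DA·ABB·BA·DA·C·DA·BA·DA·BA·DA·ABB·ABB·ABB·BA·DA·C·DA·BA·DA·DA·C·C·C·DA·BA·DA·ABB·BA·DA·C·DA·BA·DA·DA·C·C·C·DA·BA·DA·ABB·BA·DA·C·DA·BA·DA
    A ↦ DA
    B ↦ C
    C ↦ ABB
    D ↦ BA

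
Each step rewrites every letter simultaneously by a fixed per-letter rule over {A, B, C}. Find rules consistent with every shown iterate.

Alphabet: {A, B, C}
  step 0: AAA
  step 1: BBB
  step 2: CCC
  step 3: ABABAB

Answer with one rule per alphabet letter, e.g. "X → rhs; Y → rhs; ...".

A->B, B->C, C->AB

  step 2 ⇒ step 3: CCC ⇒ AB·AB·AB
    C ↦ AB
  step 0 ⇒ step 1: AAA ⇒ B·B·B
    A ↦ B
  step 1 ⇒ step 2: BBB ⇒ C·C·C
    B ↦ C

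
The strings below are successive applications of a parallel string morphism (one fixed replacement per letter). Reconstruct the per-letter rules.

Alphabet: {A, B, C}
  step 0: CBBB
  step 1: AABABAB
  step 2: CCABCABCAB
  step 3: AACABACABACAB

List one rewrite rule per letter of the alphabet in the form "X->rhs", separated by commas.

A->C, B->AB, C->A

  step 2 ⇒ step 3: CCABCABCAB ⇒ A·A·C·AB·A·C·AB·A·C·AB
    A ↦ C
    B ↦ AB
    C ↦ A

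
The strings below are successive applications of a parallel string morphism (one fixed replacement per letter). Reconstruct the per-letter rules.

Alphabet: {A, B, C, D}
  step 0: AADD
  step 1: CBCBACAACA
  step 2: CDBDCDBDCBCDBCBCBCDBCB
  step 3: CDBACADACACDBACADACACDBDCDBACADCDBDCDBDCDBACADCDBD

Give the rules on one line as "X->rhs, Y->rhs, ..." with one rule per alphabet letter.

A->CB, B->D, C->CDB, D->ACA

  step 2 ⇒ step 3: CDBDCDBDCBCDBCBCBCDBCB ⇒ CDB·ACA·D·ACA·CDB·ACA·D·ACA·CDB·D·CDB·ACA·D·CDB·D·CDB·D·CDB·ACA·D·CDB·D
    B ↦ D
    C ↦ CDB
    D ↦ ACA
  step 0 ⇒ step 1: AADD ⇒ CB·CB·ACA·ACA
    A ↦ CB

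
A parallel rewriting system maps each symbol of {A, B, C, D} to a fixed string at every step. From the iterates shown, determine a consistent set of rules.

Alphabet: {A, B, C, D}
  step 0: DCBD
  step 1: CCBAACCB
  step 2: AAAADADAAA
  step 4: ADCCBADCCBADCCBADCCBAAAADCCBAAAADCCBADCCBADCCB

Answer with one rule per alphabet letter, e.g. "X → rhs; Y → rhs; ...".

  step 1 ⇒ step 2: CCBAACCB ⇒ A·A·A·AD·AD·A·A·A
    A ↦ AD
    B ↦ A
    C ↦ A
  step 0 ⇒ step 1: DCBD ⇒ CCB·A·A·CCB
    D ↦ CCB

A->AD, B->A, C->A, D->CCB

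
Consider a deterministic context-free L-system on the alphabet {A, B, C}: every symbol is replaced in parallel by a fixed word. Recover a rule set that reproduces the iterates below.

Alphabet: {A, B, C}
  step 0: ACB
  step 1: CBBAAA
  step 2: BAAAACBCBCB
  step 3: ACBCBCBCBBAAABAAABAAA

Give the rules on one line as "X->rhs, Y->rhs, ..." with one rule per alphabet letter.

  step 2 ⇒ step 3: BAAAACBCBCB ⇒ A·CB·CB·CB·CB·BAA·A·BAA·A·BAA·A
    A ↦ CB
    B ↦ A
    C ↦ BAA

A->CB, B->A, C->BAA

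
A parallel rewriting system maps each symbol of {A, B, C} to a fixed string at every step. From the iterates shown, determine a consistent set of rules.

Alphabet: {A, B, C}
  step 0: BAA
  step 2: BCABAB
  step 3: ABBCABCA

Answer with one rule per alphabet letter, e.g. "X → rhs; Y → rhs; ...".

  step 2 ⇒ step 3: BCABAB ⇒ A·B·BC·A·BC·A
    A ↦ BC
    B ↦ A
    C ↦ B

A->BC, B->A, C->B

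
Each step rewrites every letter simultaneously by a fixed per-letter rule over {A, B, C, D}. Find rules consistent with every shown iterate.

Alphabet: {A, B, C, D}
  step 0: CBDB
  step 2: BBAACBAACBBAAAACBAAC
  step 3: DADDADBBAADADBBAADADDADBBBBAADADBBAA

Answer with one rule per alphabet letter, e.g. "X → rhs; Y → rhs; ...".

  step 2 ⇒ step 3: BBAACBAACBBAAAACBAAC ⇒ DAD·DAD·B·B·AA·DAD·B·B·AA·DAD·DAD·B·B·B·B·AA·DAD·B·B·AA
    A ↦ B
    B ↦ DAD
    C ↦ AA
    D ↦ AAC  (constrained at step 0)

A->B, B->DAD, C->AA, D->AAC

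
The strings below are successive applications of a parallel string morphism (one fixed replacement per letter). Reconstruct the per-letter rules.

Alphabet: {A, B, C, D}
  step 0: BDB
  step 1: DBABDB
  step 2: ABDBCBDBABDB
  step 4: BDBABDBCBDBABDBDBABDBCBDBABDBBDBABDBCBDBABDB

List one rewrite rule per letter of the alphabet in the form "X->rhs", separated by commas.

A->CB, B->DB, C->B, D->AB

  step 1 ⇒ step 2: DBABDB ⇒ AB·DB·CB·DB·AB·DB
    A ↦ CB
    B ↦ DB
    D ↦ AB
    C ↦ B  (constrained at step 2)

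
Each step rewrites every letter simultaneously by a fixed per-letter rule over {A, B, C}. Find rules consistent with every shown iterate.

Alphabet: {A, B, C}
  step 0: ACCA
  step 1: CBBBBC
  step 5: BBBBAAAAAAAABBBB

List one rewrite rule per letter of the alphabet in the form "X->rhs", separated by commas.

  step 0 ⇒ step 1: ACCA ⇒ C·BB·BB·C
    A ↦ C
    C ↦ BB
    B ↦ A  (constrained at step 1)

A->C, B->A, C->BB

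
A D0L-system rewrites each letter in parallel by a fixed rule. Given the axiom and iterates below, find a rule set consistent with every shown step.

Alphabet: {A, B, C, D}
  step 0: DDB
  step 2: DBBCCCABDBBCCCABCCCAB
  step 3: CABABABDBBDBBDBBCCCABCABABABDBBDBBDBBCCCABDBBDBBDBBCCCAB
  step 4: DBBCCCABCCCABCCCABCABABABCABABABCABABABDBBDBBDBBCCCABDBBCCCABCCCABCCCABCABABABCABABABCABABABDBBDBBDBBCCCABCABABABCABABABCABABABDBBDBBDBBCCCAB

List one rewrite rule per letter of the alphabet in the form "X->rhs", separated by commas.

  step 3 ⇒ step 4: CABABABDBBDBBDBBCCCABCABABABDBBDBBDBBCCCABDBBDBBDBBCCCAB ⇒ DBB·CCC·AB·CCC·AB·CCC·AB·CAB·AB·AB·CAB·AB·AB·CAB·AB·AB·DBB·DBB·DBB·CCC·AB·DBB·CCC·AB·CCC·AB·CCC·AB·CAB·AB·AB·CAB·AB·AB·CAB·AB·AB·DBB·DBB·DBB·CCC·AB·CAB·AB·AB·CAB·AB·AB·CAB·AB·AB·DBB·DBB·DBB·CCC·AB
    A ↦ CCC
    B ↦ AB
    C ↦ DBB
    D ↦ CAB

A->CCC, B->AB, C->DBB, D->CAB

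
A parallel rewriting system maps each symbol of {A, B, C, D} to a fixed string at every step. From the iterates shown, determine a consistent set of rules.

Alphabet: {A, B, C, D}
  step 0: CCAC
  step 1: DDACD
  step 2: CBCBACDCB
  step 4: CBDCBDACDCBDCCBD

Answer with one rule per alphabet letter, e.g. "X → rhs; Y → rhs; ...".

A->AC, B->C, C->D, D->CB

  step 1 ⇒ step 2: DDACD ⇒ CB·CB·AC·D·CB
    A ↦ AC
    C ↦ D
    D ↦ CB
    B ↦ C  (constrained at step 2)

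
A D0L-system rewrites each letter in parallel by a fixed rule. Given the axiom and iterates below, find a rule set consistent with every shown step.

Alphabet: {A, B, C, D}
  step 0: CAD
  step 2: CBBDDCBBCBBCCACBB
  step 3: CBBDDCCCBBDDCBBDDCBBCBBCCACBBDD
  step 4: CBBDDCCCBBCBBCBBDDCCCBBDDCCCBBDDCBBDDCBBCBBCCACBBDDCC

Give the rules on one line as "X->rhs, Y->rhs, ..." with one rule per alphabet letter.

A->CCA, B->D, C->CBB, D->C

  step 3 ⇒ step 4: CBBDDCCCBBDDCBBDDCBBCBBCCACBBDD ⇒ CBB·D·D·C·C·CBB·CBB·CBB·D·D·C·C·CBB·D·D·C·C·CBB·D·D·CBB·D·D·CBB·CBB·CCA·CBB·D·D·C·C
    A ↦ CCA
    B ↦ D
    C ↦ CBB
    D ↦ C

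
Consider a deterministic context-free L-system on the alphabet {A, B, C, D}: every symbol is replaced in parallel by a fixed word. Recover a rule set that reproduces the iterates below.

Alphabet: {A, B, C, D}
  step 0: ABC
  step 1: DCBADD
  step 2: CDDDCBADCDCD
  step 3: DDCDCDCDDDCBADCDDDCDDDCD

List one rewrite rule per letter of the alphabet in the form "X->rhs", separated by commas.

  step 2 ⇒ step 3: CDDDCBADCDCD ⇒ DD·CD·CD·CD·DD·CBA·D·CD·DD·CD·DD·CD
    A ↦ D
    B ↦ CBA
    C ↦ DD
    D ↦ CD

A->D, B->CBA, C->DD, D->CD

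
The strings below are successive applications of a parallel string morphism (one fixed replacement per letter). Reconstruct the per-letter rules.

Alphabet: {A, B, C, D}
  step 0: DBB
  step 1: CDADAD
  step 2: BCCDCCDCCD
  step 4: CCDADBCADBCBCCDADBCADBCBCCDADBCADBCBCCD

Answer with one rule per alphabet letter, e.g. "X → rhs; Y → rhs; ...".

A->C, B->AD, C->BC, D->CD

  step 1 ⇒ step 2: CDADAD ⇒ BC·CD·C·CD·C·CD
    A ↦ C
    C ↦ BC
    D ↦ CD
  step 0 ⇒ step 1: DBB ⇒ CD·AD·AD
    B ↦ AD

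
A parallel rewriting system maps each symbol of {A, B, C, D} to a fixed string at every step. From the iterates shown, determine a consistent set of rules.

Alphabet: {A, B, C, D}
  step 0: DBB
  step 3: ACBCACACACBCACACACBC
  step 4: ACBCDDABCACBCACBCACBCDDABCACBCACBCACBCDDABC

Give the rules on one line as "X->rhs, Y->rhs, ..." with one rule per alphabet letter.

A->AC, B->DDA, C->BC, D->A

  step 3 ⇒ step 4: ACBCACACACBCACACACBC ⇒ AC·BC·DDA·BC·AC·BC·AC·BC·AC·BC·DDA·BC·AC·BC·AC·BC·AC·BC·DDA·BC
    A ↦ AC
    B ↦ DDA
    C ↦ BC
    D ↦ A  (constrained at step 0)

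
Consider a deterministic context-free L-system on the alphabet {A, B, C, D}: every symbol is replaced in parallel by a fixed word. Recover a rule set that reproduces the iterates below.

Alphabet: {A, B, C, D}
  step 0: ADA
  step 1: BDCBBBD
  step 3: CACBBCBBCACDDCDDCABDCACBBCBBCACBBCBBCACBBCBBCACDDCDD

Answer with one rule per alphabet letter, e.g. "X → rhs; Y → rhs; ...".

A->BD, B->CDD, C->CA, D->CBB

  step 0 ⇒ step 1: ADA ⇒ BD·CBB·BD
    A ↦ BD
    D ↦ CBB
    B ↦ CDD  (constrained at step 1)
    C ↦ CA  (constrained at step 1)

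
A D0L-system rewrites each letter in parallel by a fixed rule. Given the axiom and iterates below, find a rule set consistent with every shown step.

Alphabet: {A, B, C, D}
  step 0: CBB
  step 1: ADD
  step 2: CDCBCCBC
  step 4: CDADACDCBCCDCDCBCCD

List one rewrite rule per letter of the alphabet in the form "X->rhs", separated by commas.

  step 1 ⇒ step 2: ADD ⇒ CD·CBC·CBC
    A ↦ CD
    D ↦ CBC
  step 0 ⇒ step 1: CBB ⇒ A·D·D
    B ↦ D
  step 0 ⇒ step 1: CBB ⇒ A·D·D
    C ↦ A

A->CD, B->D, C->A, D->CBC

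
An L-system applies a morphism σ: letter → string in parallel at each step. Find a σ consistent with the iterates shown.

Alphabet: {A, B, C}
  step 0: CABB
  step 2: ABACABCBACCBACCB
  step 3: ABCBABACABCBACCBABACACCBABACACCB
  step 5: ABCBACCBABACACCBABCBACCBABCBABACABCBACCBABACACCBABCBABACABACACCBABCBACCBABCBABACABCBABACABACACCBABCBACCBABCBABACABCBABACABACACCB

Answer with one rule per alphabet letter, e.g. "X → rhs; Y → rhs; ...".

A->AB, B->CB, C->AC

  step 2 ⇒ step 3: ABACABCBACCBACCB ⇒ AB·CB·AB·AC·AB·CB·AC·CB·AB·AC·AC·CB·AB·AC·AC·CB
    A ↦ AB
    B ↦ CB
    C ↦ AC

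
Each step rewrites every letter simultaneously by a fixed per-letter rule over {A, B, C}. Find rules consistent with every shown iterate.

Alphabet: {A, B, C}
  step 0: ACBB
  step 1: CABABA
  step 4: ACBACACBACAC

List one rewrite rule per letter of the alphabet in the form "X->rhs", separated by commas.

  step 0 ⇒ step 1: ACBB ⇒ C·A·BA·BA
    A ↦ C
    B ↦ BA
    C ↦ A

A->C, B->BA, C->A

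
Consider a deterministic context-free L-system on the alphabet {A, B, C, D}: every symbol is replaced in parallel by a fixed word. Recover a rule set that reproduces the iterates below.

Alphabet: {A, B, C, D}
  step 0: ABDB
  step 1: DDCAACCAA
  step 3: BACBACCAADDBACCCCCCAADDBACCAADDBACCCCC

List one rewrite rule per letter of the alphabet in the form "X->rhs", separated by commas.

  step 0 ⇒ step 1: ABDB ⇒ DD·CAA·C·CAA
    A ↦ DD
    B ↦ CAA
    D ↦ C
    C ↦ BAC  (constrained at step 1)

A->DD, B->CAA, C->BAC, D->C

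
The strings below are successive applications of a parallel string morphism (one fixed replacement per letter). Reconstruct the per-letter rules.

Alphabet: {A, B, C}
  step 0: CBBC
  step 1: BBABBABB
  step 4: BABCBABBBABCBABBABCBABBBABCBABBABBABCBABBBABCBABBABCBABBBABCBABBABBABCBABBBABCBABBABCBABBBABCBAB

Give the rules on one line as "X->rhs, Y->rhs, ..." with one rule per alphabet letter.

  step 0 ⇒ step 1: CBBC ⇒ B·BAB·BAB·B
    B ↦ BAB
    C ↦ B
    A ↦ C  (constrained at step 1)

A->C, B->BAB, C->B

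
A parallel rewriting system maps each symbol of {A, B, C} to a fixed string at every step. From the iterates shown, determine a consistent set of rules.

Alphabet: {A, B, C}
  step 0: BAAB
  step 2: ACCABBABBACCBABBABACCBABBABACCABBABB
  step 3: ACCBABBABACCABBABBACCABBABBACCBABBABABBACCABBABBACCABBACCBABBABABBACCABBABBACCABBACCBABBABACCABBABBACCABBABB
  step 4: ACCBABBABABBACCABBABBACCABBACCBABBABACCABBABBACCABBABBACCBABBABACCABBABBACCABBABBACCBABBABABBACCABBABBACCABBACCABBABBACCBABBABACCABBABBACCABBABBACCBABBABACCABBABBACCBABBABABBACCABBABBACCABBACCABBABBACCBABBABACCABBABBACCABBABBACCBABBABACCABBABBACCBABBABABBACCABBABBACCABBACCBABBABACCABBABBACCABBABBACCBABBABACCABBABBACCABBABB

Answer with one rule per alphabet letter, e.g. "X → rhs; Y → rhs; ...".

A->ACC, B->ABB, C->BAB

  step 3 ⇒ step 4: ACCBABBABACCABBABBACCABBABBACCBABBABABBACCABBABBACCABBACCBABBABABBACCABBABBACCABBACCBABBABACCABBABBACCABBABB ⇒ ACC·BAB·BAB·ABB·ACC·ABB·ABB·ACC·ABB·ACC·BAB·BAB·ACC·ABB·ABB·ACC·ABB·ABB·ACC·BAB·BAB·ACC·ABB·ABB·ACC·ABB·ABB·ACC·BAB·BAB·ABB·ACC·ABB·ABB·ACC·ABB·ACC·ABB·ABB·ACC·BAB·BAB·ACC·ABB·ABB·ACC·ABB·ABB·ACC·BAB·BAB·ACC·ABB·ABB·ACC·BAB·BAB·ABB·ACC·ABB·ABB·ACC·ABB·ACC·ABB·ABB·ACC·BAB·BAB·ACC·ABB·ABB·ACC·ABB·ABB·ACC·BAB·BAB·ACC·ABB·ABB·ACC·BAB·BAB·ABB·ACC·ABB·ABB·ACC·ABB·ACC·BAB·BAB·ACC·ABB·ABB·ACC·ABB·ABB·ACC·BAB·BAB·ACC·ABB·ABB·ACC·ABB·ABB
    A ↦ ACC
    B ↦ ABB
    C ↦ BAB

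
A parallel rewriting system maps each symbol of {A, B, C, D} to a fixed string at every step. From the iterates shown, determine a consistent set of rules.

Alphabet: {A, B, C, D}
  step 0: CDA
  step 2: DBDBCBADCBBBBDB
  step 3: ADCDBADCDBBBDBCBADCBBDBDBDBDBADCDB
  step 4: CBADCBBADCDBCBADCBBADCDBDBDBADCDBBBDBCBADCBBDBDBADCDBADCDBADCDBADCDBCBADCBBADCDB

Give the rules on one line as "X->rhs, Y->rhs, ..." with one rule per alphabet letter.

A->CB, B->DB, C->BB, D->ADC

  step 3 ⇒ step 4: ADCDBADCDBBBDBCBADCBBDBDBDBDBADCDB ⇒ CB·ADC·BB·ADC·DB·CB·ADC·BB·ADC·DB·DB·DB·ADC·DB·BB·DB·CB·ADC·BB·DB·DB·ADC·DB·ADC·DB·ADC·DB·ADC·DB·CB·ADC·BB·ADC·DB
    A ↦ CB
    B ↦ DB
    C ↦ BB
    D ↦ ADC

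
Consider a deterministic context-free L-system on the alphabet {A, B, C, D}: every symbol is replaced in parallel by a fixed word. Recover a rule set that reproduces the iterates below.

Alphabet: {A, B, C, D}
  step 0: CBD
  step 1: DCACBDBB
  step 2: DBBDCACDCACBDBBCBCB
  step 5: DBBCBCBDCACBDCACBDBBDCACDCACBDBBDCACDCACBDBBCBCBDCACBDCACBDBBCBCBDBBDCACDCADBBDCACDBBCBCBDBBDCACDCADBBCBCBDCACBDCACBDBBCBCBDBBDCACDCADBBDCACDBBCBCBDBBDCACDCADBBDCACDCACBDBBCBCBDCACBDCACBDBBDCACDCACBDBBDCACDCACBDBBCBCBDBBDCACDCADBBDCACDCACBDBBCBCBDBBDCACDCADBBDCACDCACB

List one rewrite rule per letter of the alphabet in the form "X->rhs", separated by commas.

A->C, B->CB, C->DCA, D->DBB

  step 1 ⇒ step 2: DCACBDBB ⇒ DBB·DCA·C·DCA·CB·DBB·CB·CB
    A ↦ C
    B ↦ CB
    C ↦ DCA
    D ↦ DBB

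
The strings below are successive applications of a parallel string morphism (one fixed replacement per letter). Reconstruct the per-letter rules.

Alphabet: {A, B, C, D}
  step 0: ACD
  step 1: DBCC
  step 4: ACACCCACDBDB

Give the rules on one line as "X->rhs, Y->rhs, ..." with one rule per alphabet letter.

  step 0 ⇒ step 1: ACD ⇒ D·B·CC
    A ↦ D
    C ↦ B
    D ↦ CC
    B ↦ AC  (constrained at step 1)

A->D, B->AC, C->B, D->CC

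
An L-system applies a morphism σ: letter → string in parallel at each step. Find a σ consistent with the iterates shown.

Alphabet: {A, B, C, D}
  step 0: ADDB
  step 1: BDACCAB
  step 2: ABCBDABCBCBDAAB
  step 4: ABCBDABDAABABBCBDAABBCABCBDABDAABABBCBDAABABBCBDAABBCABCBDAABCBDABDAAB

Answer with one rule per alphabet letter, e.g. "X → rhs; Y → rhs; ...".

A->BDA, B->AB, C->BC, D->C

  step 1 ⇒ step 2: BDACCAB ⇒ AB·C·BDA·BC·BC·BDA·AB
    A ↦ BDA
    B ↦ AB
    C ↦ BC
    D ↦ C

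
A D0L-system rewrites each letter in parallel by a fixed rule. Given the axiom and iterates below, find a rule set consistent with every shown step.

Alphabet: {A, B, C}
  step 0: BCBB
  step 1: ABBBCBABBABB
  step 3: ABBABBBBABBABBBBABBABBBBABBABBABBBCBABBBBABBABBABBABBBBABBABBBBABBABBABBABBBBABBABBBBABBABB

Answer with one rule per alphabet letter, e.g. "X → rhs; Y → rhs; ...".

  step 0 ⇒ step 1: BCBB ⇒ ABB·BCB·ABB·ABB
    B ↦ ABB
    C ↦ BCB
    A ↦ BB  (constrained at step 1)

A->BB, B->ABB, C->BCB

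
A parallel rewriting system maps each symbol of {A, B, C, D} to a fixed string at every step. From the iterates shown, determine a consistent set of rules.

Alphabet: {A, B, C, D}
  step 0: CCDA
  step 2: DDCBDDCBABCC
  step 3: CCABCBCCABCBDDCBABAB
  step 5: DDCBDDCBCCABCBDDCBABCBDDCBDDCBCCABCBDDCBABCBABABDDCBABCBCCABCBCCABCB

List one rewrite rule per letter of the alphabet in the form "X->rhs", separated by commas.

  step 2 ⇒ step 3: DDCBDDCBABCC ⇒ C·C·AB·CB·C·C·AB·CB·DD·CB·AB·AB
    A ↦ DD
    B ↦ CB
    C ↦ AB
    D ↦ C

A->DD, B->CB, C->AB, D->C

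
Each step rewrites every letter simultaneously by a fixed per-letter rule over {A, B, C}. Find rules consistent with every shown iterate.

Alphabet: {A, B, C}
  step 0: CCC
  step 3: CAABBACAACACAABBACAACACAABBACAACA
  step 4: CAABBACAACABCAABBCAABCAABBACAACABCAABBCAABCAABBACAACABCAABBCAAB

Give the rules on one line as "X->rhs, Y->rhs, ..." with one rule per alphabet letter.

A->B, B->ACA, C->CAA

  step 3 ⇒ step 4: CAABBACAACACAABBACAACACAABBACAACA ⇒ CAA·B·B·ACA·ACA·B·CAA·B·B·CAA·B·CAA·B·B·ACA·ACA·B·CAA·B·B·CAA·B·CAA·B·B·ACA·ACA·B·CAA·B·B·CAA·B
    A ↦ B
    B ↦ ACA
    C ↦ CAA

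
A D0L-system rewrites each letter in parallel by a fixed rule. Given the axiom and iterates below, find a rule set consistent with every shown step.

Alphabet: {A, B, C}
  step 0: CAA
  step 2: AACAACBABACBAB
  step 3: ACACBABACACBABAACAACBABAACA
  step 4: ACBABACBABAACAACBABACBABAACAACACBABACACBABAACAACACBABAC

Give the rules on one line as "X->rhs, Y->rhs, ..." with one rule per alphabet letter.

  step 3 ⇒ step 4: ACACBABACACBABAACAACBABAACA ⇒ AC·BAB·AC·BAB·A·AC·A·AC·BAB·AC·BAB·A·AC·A·AC·AC·BAB·AC·AC·BAB·A·AC·A·AC·AC·BAB·AC
    A ↦ AC
    B ↦ A
    C ↦ BAB

A->AC, B->A, C->BAB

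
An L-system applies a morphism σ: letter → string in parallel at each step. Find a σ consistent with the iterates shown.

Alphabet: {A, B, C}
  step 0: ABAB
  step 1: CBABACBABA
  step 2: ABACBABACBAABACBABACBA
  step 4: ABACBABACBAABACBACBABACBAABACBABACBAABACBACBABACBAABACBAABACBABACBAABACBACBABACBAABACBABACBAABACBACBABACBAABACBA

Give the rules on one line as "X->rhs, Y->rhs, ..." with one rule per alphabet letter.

  step 1 ⇒ step 2: CBABACBABA ⇒ A·BA·CBA·BA·CBA·A·BA·CBA·BA·CBA
    A ↦ CBA
    B ↦ BA
    C ↦ A

A->CBA, B->BA, C->A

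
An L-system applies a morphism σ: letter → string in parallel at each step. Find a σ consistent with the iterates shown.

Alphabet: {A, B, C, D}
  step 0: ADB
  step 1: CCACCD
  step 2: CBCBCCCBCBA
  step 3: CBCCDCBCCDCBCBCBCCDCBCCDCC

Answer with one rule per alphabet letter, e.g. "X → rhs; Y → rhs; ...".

A->CC, B->CCD, C->CB, D->A

  step 2 ⇒ step 3: CBCBCCCBCBA ⇒ CB·CCD·CB·CCD·CB·CB·CB·CCD·CB·CCD·CC
    A ↦ CC
    B ↦ CCD
    C ↦ CB
  step 0 ⇒ step 1: ADB ⇒ CC·A·CCD
    D ↦ A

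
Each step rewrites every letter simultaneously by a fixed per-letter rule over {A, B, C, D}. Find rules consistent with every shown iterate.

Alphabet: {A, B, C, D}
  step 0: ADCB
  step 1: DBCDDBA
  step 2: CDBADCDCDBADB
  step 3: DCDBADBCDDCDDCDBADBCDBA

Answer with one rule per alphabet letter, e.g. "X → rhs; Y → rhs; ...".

A->DB, B->BA, C->D, D->CD

  step 2 ⇒ step 3: CDBADCDCDBADB ⇒ D·CD·BA·DB·CD·D·CD·D·CD·BA·DB·CD·BA
    A ↦ DB
    B ↦ BA
    C ↦ D
    D ↦ CD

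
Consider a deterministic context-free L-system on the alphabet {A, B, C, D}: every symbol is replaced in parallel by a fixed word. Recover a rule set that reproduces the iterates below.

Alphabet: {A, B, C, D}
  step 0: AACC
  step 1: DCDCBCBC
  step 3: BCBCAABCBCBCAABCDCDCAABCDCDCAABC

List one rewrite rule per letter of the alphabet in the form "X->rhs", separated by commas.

  step 0 ⇒ step 1: AACC ⇒ DC·DC·BC·BC
    A ↦ DC
    C ↦ BC
    B ↦ AA  (constrained at step 1)
    D ↦ CC  (constrained at step 1)

A->DC, B->AA, C->BC, D->CC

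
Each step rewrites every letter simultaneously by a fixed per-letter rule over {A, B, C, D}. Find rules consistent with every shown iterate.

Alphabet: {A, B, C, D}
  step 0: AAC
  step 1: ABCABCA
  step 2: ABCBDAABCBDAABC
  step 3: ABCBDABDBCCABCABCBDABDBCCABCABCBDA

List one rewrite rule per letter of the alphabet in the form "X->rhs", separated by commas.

A->ABC, B->BD, C->A, D->BCC

  step 2 ⇒ step 3: ABCBDAABCBDAABC ⇒ ABC·BD·A·BD·BCC·ABC·ABC·BD·A·BD·BCC·ABC·ABC·BD·A
    A ↦ ABC
    B ↦ BD
    C ↦ A
    D ↦ BCC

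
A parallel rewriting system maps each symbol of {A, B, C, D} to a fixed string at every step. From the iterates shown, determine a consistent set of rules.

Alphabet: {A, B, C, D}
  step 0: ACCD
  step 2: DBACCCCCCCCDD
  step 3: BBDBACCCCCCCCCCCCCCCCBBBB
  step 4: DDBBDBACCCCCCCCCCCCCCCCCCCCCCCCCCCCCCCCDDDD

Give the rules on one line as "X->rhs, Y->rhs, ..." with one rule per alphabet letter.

  step 3 ⇒ step 4: BBDBACCCCCCCCCCCCCCCCBBBB ⇒ D·D·BB·D·BA·CC·CC·CC·CC·CC·CC·CC·CC·CC·CC·CC·CC·CC·CC·CC·CC·D·D·D·D
    A ↦ BA
    B ↦ D
    C ↦ CC
    D ↦ BB

A->BA, B->D, C->CC, D->BB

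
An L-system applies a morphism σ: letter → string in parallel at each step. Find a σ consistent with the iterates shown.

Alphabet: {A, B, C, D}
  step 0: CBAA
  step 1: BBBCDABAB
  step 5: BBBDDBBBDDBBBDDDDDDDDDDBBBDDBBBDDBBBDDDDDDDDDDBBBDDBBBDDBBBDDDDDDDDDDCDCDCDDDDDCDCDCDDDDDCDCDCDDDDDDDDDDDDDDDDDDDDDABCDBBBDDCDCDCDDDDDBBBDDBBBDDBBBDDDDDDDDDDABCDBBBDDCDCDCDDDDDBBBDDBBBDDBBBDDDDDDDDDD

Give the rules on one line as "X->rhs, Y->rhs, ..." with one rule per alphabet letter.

  step 0 ⇒ step 1: CBAA ⇒ BBB·CD·AB·AB
    A ↦ AB
    B ↦ CD
    C ↦ BBB
    D ↦ DD  (constrained at step 1)

A->AB, B->CD, C->BBB, D->DD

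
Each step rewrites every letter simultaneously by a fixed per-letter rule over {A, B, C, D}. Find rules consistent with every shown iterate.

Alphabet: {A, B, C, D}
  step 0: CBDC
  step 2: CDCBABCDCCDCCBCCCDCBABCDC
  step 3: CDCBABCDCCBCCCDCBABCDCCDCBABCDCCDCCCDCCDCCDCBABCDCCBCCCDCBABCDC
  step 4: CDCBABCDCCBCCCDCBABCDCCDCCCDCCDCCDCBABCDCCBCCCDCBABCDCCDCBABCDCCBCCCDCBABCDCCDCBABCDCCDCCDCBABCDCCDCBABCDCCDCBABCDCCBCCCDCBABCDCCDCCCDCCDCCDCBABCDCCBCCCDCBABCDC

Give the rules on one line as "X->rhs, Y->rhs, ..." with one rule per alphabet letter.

  step 3 ⇒ step 4: CDCBABCDCCBCCCDCBABCDCCDCBABCDCCDCCCDCCDCCDCBABCDCCBCCCDCBABCDC ⇒ CDC·BAB·CDC·C·BC·C·CDC·BAB·CDC·CDC·C·CDC·CDC·CDC·BAB·CDC·C·BC·C·CDC·BAB·CDC·CDC·BAB·CDC·C·BC·C·CDC·BAB·CDC·CDC·BAB·CDC·CDC·CDC·BAB·CDC·CDC·BAB·CDC·CDC·BAB·CDC·C·BC·C·CDC·BAB·CDC·CDC·C·CDC·CDC·CDC·BAB·CDC·C·BC·C·CDC·BAB·CDC
    A ↦ BC
    B ↦ C
    C ↦ CDC
    D ↦ BAB

A->BC, B->C, C->CDC, D->BAB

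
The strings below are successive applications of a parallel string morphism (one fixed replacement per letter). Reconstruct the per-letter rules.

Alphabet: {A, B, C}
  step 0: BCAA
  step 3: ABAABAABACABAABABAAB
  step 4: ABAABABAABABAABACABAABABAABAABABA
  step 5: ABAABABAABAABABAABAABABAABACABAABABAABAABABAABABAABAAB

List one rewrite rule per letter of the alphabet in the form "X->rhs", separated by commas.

A->AB, B->A, C->AC

  step 4 ⇒ step 5: ABAABABAABABAABACABAABABAABAABABA ⇒ AB·A·AB·AB·A·AB·A·AB·AB·A·AB·A·AB·AB·A·AB·AC·AB·A·AB·AB·A·AB·A·AB·AB·A·AB·AB·A·AB·A·AB
    A ↦ AB
    B ↦ A
    C ↦ AC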